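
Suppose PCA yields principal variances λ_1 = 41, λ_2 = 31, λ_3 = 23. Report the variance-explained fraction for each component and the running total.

Step 1 — total variance = trace(Sigma) = Σ λ_i = 41 + 31 + 23 = 95.

Step 2 — fraction explained by component i = λ_i / Σ λ:
  PC1: 41/95 = 0.4316
  PC2: 31/95 = 0.3263
  PC3: 23/95 = 0.2421

Step 3 — cumulative fraction after k components = (λ_1 + ... + λ_k) / Σ λ:
  k = 1: 41/95 = 0.4316
  k = 2: (41 + 31)/95 = 72/95 = 0.7579
  k = 3: (41 + 31 + 23)/95 = 95/95 = 1

Summary (fraction, with percent):

explained: PC1 0.4316 (43.16%), PC2 0.3263 (32.63%), PC3 0.2421 (24.21%);  cumulative: 0.4316, 0.7579, 1


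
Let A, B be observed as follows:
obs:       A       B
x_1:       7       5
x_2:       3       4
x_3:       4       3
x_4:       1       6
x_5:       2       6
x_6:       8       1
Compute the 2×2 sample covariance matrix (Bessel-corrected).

Step 1 — column means:
  mean(A) = (7 + 3 + 4 + 1 + 2 + 8) / 6 = 25/6 = 4.1667
  mean(B) = (5 + 4 + 3 + 6 + 6 + 1) / 6 = 25/6 = 4.1667

Step 2 — sample covariance S[i,j] = (1/(n-1)) · Σ_k (x_{k,i} - mean_i) · (x_{k,j} - mean_j), with n-1 = 5.
  S[A,A] = ((2.8333)·(2.8333) + (-1.1667)·(-1.1667) + (-0.1667)·(-0.1667) + (-3.1667)·(-3.1667) + (-2.1667)·(-2.1667) + (3.8333)·(3.8333)) / 5 = 38.8333/5 = 7.7667
  S[A,B] = ((2.8333)·(0.8333) + (-1.1667)·(-0.1667) + (-0.1667)·(-1.1667) + (-3.1667)·(1.8333) + (-2.1667)·(1.8333) + (3.8333)·(-3.1667)) / 5 = -19.1667/5 = -3.8333
  S[B,B] = ((0.8333)·(0.8333) + (-0.1667)·(-0.1667) + (-1.1667)·(-1.1667) + (1.8333)·(1.8333) + (1.8333)·(1.8333) + (-3.1667)·(-3.1667)) / 5 = 18.8333/5 = 3.7667

S is symmetric (S[j,i] = S[i,j]). Assembling:

S = [[7.7667, -3.8333],
 [-3.8333, 3.7667]]


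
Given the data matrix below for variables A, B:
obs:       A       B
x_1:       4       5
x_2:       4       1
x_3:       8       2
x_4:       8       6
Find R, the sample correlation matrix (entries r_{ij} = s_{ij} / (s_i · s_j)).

Step 1 — column means:
  mean(A) = (4 + 4 + 8 + 8) / 4 = 24/4 = 6
  mean(B) = (5 + 1 + 2 + 6) / 4 = 14/4 = 3.5

Step 2 — sample variances and covariances s[i,j] = (1/(n-1)) · Σ_k (x_{k,i} - mean_i) · (x_{k,j} - mean_j), with n-1 = 3:
  s[A,A] = ((-2)·(-2) + (-2)·(-2) + (2)·(2) + (2)·(2)) / 3 = 16/3 = 5.3333
  s[A,B] = ((-2)·(1.5) + (-2)·(-2.5) + (2)·(-1.5) + (2)·(2.5)) / 3 = 4/3 = 1.3333
  s[B,B] = ((1.5)·(1.5) + (-2.5)·(-2.5) + (-1.5)·(-1.5) + (2.5)·(2.5)) / 3 = 17/3 = 5.6667
  Sample standard deviations s_i = √(s[i,i]):
  s(A) = √(5.3333) = 2.3094
  s(B) = √(5.6667) = 2.3805

Step 3 — r_{ij} = s_{ij} / (s_i · s_j):
  r[A,A] = 1 (diagonal).
  r[A,B] = 1.3333 / (2.3094 · 2.3805) = 1.3333 / 5.4975 = 0.2425
  r[B,B] = 1 (diagonal).

R is symmetric with unit diagonal. Assembling:

R = [[1, 0.2425],
 [0.2425, 1]]


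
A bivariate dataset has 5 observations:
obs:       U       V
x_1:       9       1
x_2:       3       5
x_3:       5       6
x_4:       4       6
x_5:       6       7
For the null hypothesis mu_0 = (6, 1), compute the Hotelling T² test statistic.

Step 1 — sample mean vector:
  mean(U) = (9 + 3 + 5 + 4 + 6) / 5 = 27/5 = 5.4
  mean(V) = (1 + 5 + 6 + 6 + 7) / 5 = 25/5 = 5
  x̄ = (5.4, 5),  deviation x̄ - mu_0 = (5.4, 5) - (6, 1) = (-0.6, 4).

Step 2 — sample covariance matrix, S[i,j] = (1/(n-1)) · Σ_k (x_{k,i} - mean_i) · (x_{k,j} - mean_j), divisor n-1 = 4:
  S[U,U] = ((3.6)·(3.6) + (-2.4)·(-2.4) + (-0.4)·(-0.4) + (-1.4)·(-1.4) + (0.6)·(0.6)) / 4 = 21.2/4 = 5.3
  S[U,V] = ((3.6)·(-4) + (-2.4)·(0) + (-0.4)·(1) + (-1.4)·(1) + (0.6)·(2)) / 4 = -15/4 = -3.75
  S[V,V] = ((-4)·(-4) + (0)·(0) + (1)·(1) + (1)·(1) + (2)·(2)) / 4 = 22/4 = 5.5
  S = [[5.3, -3.75],
 [-3.75, 5.5]].

Step 3 — invert S. det(S) = 5.3·5.5 - (-3.75)² = 15.0875.
  S^{-1} = (1/det) · [[d, -b], [-b, a]] = [[0.3645, 0.2486],
 [0.2486, 0.3513]].

Step 4 — quadratic form (x̄ - mu_0)^T · S^{-1} · (x̄ - mu_0):
  S^{-1} · (x̄ - mu_0) = (0.7755, 1.256),
  (x̄ - mu_0)^T · [...] = (-0.6)·(0.7755) + (4)·(1.256) = 4.5587.

Step 5 — scale by n: T² = 5 · 4.5587 = 22.7937.

T² ≈ 22.7937


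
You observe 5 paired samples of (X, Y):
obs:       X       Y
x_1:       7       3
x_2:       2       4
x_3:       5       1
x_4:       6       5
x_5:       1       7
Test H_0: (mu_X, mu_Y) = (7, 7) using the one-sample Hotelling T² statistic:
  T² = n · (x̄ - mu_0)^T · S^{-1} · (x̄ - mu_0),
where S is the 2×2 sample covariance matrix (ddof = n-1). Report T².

Step 1 — sample mean vector:
  mean(X) = (7 + 2 + 5 + 6 + 1) / 5 = 21/5 = 4.2
  mean(Y) = (3 + 4 + 1 + 5 + 7) / 5 = 20/5 = 4
  x̄ = (4.2, 4),  deviation x̄ - mu_0 = (4.2, 4) - (7, 7) = (-2.8, -3).

Step 2 — sample covariance matrix, S[i,j] = (1/(n-1)) · Σ_k (x_{k,i} - mean_i) · (x_{k,j} - mean_j), divisor n-1 = 4:
  S[X,X] = ((2.8)·(2.8) + (-2.2)·(-2.2) + (0.8)·(0.8) + (1.8)·(1.8) + (-3.2)·(-3.2)) / 4 = 26.8/4 = 6.7
  S[X,Y] = ((2.8)·(-1) + (-2.2)·(0) + (0.8)·(-3) + (1.8)·(1) + (-3.2)·(3)) / 4 = -13/4 = -3.25
  S[Y,Y] = ((-1)·(-1) + (0)·(0) + (-3)·(-3) + (1)·(1) + (3)·(3)) / 4 = 20/4 = 5
  S = [[6.7, -3.25],
 [-3.25, 5]].

Step 3 — invert S. det(S) = 6.7·5 - (-3.25)² = 22.9375.
  S^{-1} = (1/det) · [[d, -b], [-b, a]] = [[0.218, 0.1417],
 [0.1417, 0.2921]].

Step 4 — quadratic form (x̄ - mu_0)^T · S^{-1} · (x̄ - mu_0):
  S^{-1} · (x̄ - mu_0) = (-1.0354, -1.273),
  (x̄ - mu_0)^T · [...] = (-2.8)·(-1.0354) + (-3)·(-1.273) = 6.7183.

Step 5 — scale by n: T² = 5 · 6.7183 = 33.5913.

T² ≈ 33.5913


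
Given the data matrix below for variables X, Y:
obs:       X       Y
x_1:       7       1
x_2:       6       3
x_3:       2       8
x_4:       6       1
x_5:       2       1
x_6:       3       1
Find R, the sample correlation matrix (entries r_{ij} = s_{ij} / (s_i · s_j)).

Step 1 — column means:
  mean(X) = (7 + 6 + 2 + 6 + 2 + 3) / 6 = 26/6 = 4.3333
  mean(Y) = (1 + 3 + 8 + 1 + 1 + 1) / 6 = 15/6 = 2.5

Step 2 — sample variances and covariances s[i,j] = (1/(n-1)) · Σ_k (x_{k,i} - mean_i) · (x_{k,j} - mean_j), with n-1 = 5:
  s[X,X] = ((2.6667)·(2.6667) + (1.6667)·(1.6667) + (-2.3333)·(-2.3333) + (1.6667)·(1.6667) + (-2.3333)·(-2.3333) + (-1.3333)·(-1.3333)) / 5 = 25.3333/5 = 5.0667
  s[X,Y] = ((2.6667)·(-1.5) + (1.6667)·(0.5) + (-2.3333)·(5.5) + (1.6667)·(-1.5) + (-2.3333)·(-1.5) + (-1.3333)·(-1.5)) / 5 = -13/5 = -2.6
  s[Y,Y] = ((-1.5)·(-1.5) + (0.5)·(0.5) + (5.5)·(5.5) + (-1.5)·(-1.5) + (-1.5)·(-1.5) + (-1.5)·(-1.5)) / 5 = 39.5/5 = 7.9
  Sample standard deviations s_i = √(s[i,i]):
  s(X) = √(5.0667) = 2.2509
  s(Y) = √(7.9) = 2.8107

Step 3 — r_{ij} = s_{ij} / (s_i · s_j):
  r[X,X] = 1 (diagonal).
  r[X,Y] = -2.6 / (2.2509 · 2.8107) = -2.6 / 6.3267 = -0.411
  r[Y,Y] = 1 (diagonal).

R is symmetric with unit diagonal. Assembling:

R = [[1, -0.411],
 [-0.411, 1]]


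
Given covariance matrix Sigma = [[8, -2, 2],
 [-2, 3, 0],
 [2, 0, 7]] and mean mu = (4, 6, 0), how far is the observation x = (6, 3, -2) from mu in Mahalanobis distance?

Step 1 — centre the observation: (x - mu) = (2, -3, -2).

Step 2 — invert Sigma (cofactor / det for 3×3, or solve directly):
  Sigma^{-1} = [[0.1641, 0.1094, -0.0469],
 [0.1094, 0.4062, -0.0312],
 [-0.0469, -0.0312, 0.1562]].

Step 3 — form the quadratic (x - mu)^T · Sigma^{-1} · (x - mu):
  Sigma^{-1} · (x - mu) = (0.0938, -0.9375, -0.3125).
  (x - mu)^T · [Sigma^{-1} · (x - mu)] = (2)·(0.0938) + (-3)·(-0.9375) + (-2)·(-0.3125) = 3.625.

Step 4 — take square root: d = √(3.625) ≈ 1.9039.

d(x, mu) = √(3.625) ≈ 1.9039


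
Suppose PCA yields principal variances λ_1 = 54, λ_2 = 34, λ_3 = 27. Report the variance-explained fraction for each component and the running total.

Step 1 — total variance = trace(Sigma) = Σ λ_i = 54 + 34 + 27 = 115.

Step 2 — fraction explained by component i = λ_i / Σ λ:
  PC1: 54/115 = 0.4696
  PC2: 34/115 = 0.2957
  PC3: 27/115 = 0.2348

Step 3 — cumulative fraction after k components = (λ_1 + ... + λ_k) / Σ λ:
  k = 1: 54/115 = 0.4696
  k = 2: (54 + 34)/115 = 88/115 = 0.7652
  k = 3: (54 + 34 + 27)/115 = 115/115 = 1

Summary (fraction, with percent):

explained: PC1 0.4696 (46.96%), PC2 0.2957 (29.57%), PC3 0.2348 (23.48%);  cumulative: 0.4696, 0.7652, 1


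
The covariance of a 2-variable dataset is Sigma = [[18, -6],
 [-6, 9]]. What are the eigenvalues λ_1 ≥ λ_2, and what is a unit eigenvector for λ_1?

Step 1 — characteristic polynomial of 2×2 Sigma:
  det(Sigma - λI) = λ² - trace · λ + det = 0.
  trace = 18 + 9 = 27, det = 18·9 - (-6)² = 126.
Step 2 — discriminant:
  Δ = trace² - 4·det = 729 - 504 = 225.
Step 3 — eigenvalues:
  λ = (trace ± √Δ)/2 = (27 ± 15)/2,
  λ_1 = 21,  λ_2 = 6.

Step 4 — unit eigenvector for λ_1: solve (Sigma - λ_1 I)v = 0. First row:
  (18 - 21)·v_x + (-6)·v_y = 0, i.e. (-3)·v_x + (-6)·v_y = 0,
  so v ∝ (b, λ_1 - a) = (-6, 3); multiply by -1 so the first entry is positive: u = (6, -3).
  ||u|| = √((6)² + (-3)²) = √(45) ≈ 6.7082,
  v_1 = u/||u|| ≈ (0.8944, -0.4472) (||v_1|| = 1).

λ_1 = 21,  λ_2 = 6;  v_1 ≈ (0.8944, -0.4472)


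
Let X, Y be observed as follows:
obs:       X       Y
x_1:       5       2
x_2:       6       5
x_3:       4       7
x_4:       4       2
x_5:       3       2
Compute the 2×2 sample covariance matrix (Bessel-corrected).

Step 1 — column means:
  mean(X) = (5 + 6 + 4 + 4 + 3) / 5 = 22/5 = 4.4
  mean(Y) = (2 + 5 + 7 + 2 + 2) / 5 = 18/5 = 3.6

Step 2 — sample covariance S[i,j] = (1/(n-1)) · Σ_k (x_{k,i} - mean_i) · (x_{k,j} - mean_j), with n-1 = 4.
  S[X,X] = ((0.6)·(0.6) + (1.6)·(1.6) + (-0.4)·(-0.4) + (-0.4)·(-0.4) + (-1.4)·(-1.4)) / 4 = 5.2/4 = 1.3
  S[X,Y] = ((0.6)·(-1.6) + (1.6)·(1.4) + (-0.4)·(3.4) + (-0.4)·(-1.6) + (-1.4)·(-1.6)) / 4 = 2.8/4 = 0.7
  S[Y,Y] = ((-1.6)·(-1.6) + (1.4)·(1.4) + (3.4)·(3.4) + (-1.6)·(-1.6) + (-1.6)·(-1.6)) / 4 = 21.2/4 = 5.3

S is symmetric (S[j,i] = S[i,j]). Assembling:

S = [[1.3, 0.7],
 [0.7, 5.3]]


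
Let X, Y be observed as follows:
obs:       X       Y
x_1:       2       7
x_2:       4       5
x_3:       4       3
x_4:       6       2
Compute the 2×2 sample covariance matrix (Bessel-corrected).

Step 1 — column means:
  mean(X) = (2 + 4 + 4 + 6) / 4 = 16/4 = 4
  mean(Y) = (7 + 5 + 3 + 2) / 4 = 17/4 = 4.25

Step 2 — sample covariance S[i,j] = (1/(n-1)) · Σ_k (x_{k,i} - mean_i) · (x_{k,j} - mean_j), with n-1 = 3.
  S[X,X] = ((-2)·(-2) + (0)·(0) + (0)·(0) + (2)·(2)) / 3 = 8/3 = 2.6667
  S[X,Y] = ((-2)·(2.75) + (0)·(0.75) + (0)·(-1.25) + (2)·(-2.25)) / 3 = -10/3 = -3.3333
  S[Y,Y] = ((2.75)·(2.75) + (0.75)·(0.75) + (-1.25)·(-1.25) + (-2.25)·(-2.25)) / 3 = 14.75/3 = 4.9167

S is symmetric (S[j,i] = S[i,j]). Assembling:

S = [[2.6667, -3.3333],
 [-3.3333, 4.9167]]


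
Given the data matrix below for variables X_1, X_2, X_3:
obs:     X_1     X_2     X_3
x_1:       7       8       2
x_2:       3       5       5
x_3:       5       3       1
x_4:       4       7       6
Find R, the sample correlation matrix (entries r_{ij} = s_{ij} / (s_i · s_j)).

Step 1 — column means:
  mean(X_1) = (7 + 3 + 5 + 4) / 4 = 19/4 = 4.75
  mean(X_2) = (8 + 5 + 3 + 7) / 4 = 23/4 = 5.75
  mean(X_3) = (2 + 5 + 1 + 6) / 4 = 14/4 = 3.5

Step 2 — sample variances and covariances s[i,j] = (1/(n-1)) · Σ_k (x_{k,i} - mean_i) · (x_{k,j} - mean_j), with n-1 = 3:
  s[X_1,X_1] = ((2.25)·(2.25) + (-1.75)·(-1.75) + (0.25)·(0.25) + (-0.75)·(-0.75)) / 3 = 8.75/3 = 2.9167
  s[X_1,X_2] = ((2.25)·(2.25) + (-1.75)·(-0.75) + (0.25)·(-2.75) + (-0.75)·(1.25)) / 3 = 4.75/3 = 1.5833
  s[X_1,X_3] = ((2.25)·(-1.5) + (-1.75)·(1.5) + (0.25)·(-2.5) + (-0.75)·(2.5)) / 3 = -8.5/3 = -2.8333
  s[X_2,X_2] = ((2.25)·(2.25) + (-0.75)·(-0.75) + (-2.75)·(-2.75) + (1.25)·(1.25)) / 3 = 14.75/3 = 4.9167
  s[X_2,X_3] = ((2.25)·(-1.5) + (-0.75)·(1.5) + (-2.75)·(-2.5) + (1.25)·(2.5)) / 3 = 5.5/3 = 1.8333
  s[X_3,X_3] = ((-1.5)·(-1.5) + (1.5)·(1.5) + (-2.5)·(-2.5) + (2.5)·(2.5)) / 3 = 17/3 = 5.6667
  Sample standard deviations s_i = √(s[i,i]):
  s(X_1) = √(2.9167) = 1.7078
  s(X_2) = √(4.9167) = 2.2174
  s(X_3) = √(5.6667) = 2.3805

Step 3 — r_{ij} = s_{ij} / (s_i · s_j):
  r[X_1,X_1] = 1 (diagonal).
  r[X_1,X_2] = 1.5833 / (1.7078 · 2.2174) = 1.5833 / 3.7869 = 0.4181
  r[X_1,X_3] = -2.8333 / (1.7078 · 2.3805) = -2.8333 / 4.0654 = -0.6969
  r[X_2,X_2] = 1 (diagonal).
  r[X_2,X_3] = 1.8333 / (2.2174 · 2.3805) = 1.8333 / 5.2784 = 0.3473
  r[X_3,X_3] = 1 (diagonal).

R is symmetric with unit diagonal. Assembling:

R = [[1, 0.4181, -0.6969],
 [0.4181, 1, 0.3473],
 [-0.6969, 0.3473, 1]]


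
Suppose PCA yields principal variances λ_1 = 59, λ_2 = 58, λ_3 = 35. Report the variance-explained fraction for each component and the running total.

Step 1 — total variance = trace(Sigma) = Σ λ_i = 59 + 58 + 35 = 152.

Step 2 — fraction explained by component i = λ_i / Σ λ:
  PC1: 59/152 = 0.3882
  PC2: 58/152 = 0.3816
  PC3: 35/152 = 0.2303

Step 3 — cumulative fraction after k components = (λ_1 + ... + λ_k) / Σ λ:
  k = 1: 59/152 = 0.3882
  k = 2: (59 + 58)/152 = 117/152 = 0.7697
  k = 3: (59 + 58 + 35)/152 = 152/152 = 1

Summary (fraction, with percent):

explained: PC1 0.3882 (38.82%), PC2 0.3816 (38.16%), PC3 0.2303 (23.03%);  cumulative: 0.3882, 0.7697, 1


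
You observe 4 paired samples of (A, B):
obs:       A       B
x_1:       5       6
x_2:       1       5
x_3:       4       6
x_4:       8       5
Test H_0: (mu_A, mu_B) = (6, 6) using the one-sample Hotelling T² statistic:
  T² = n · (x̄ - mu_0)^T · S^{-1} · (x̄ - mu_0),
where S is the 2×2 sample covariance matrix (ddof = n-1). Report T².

Step 1 — sample mean vector:
  mean(A) = (5 + 1 + 4 + 8) / 4 = 18/4 = 4.5
  mean(B) = (6 + 5 + 6 + 5) / 4 = 22/4 = 5.5
  x̄ = (4.5, 5.5),  deviation x̄ - mu_0 = (4.5, 5.5) - (6, 6) = (-1.5, -0.5).

Step 2 — sample covariance matrix, S[i,j] = (1/(n-1)) · Σ_k (x_{k,i} - mean_i) · (x_{k,j} - mean_j), divisor n-1 = 3:
  S[A,A] = ((0.5)·(0.5) + (-3.5)·(-3.5) + (-0.5)·(-0.5) + (3.5)·(3.5)) / 3 = 25/3 = 8.3333
  S[A,B] = ((0.5)·(0.5) + (-3.5)·(-0.5) + (-0.5)·(0.5) + (3.5)·(-0.5)) / 3 = 0/3 = 0
  S[B,B] = ((0.5)·(0.5) + (-0.5)·(-0.5) + (0.5)·(0.5) + (-0.5)·(-0.5)) / 3 = 1/3 = 0.3333
  S = [[8.3333, 0],
 [0, 0.3333]].

Step 3 — invert S. det(S) = 8.3333·0.3333 - (0)² = 2.7778.
  S^{-1} = (1/det) · [[d, -b], [-b, a]] = [[0.12, 0],
 [0, 3]].

Step 4 — quadratic form (x̄ - mu_0)^T · S^{-1} · (x̄ - mu_0):
  S^{-1} · (x̄ - mu_0) = (-0.18, -1.5),
  (x̄ - mu_0)^T · [...] = (-1.5)·(-0.18) + (-0.5)·(-1.5) = 1.02.

Step 5 — scale by n: T² = 4 · 1.02 = 4.08.

T² ≈ 4.08


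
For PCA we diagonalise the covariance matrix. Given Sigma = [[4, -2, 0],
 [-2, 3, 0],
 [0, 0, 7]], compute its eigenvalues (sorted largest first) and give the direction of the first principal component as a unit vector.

Step 1 — characteristic polynomial p(λ) = det(λI - Sigma) = λ³ - tr·λ² + c_1·λ - det, where tr = trace, c_1 = sum of the principal 2×2 minors, det = det(Sigma):
  tr = 4 + 3 + 7 = 14,
  c_1 = (4·3 - (-2)²) + (4·7 - (0)²) + (3·7 - (0)²) = 8 + 28 + 21 = 57,
  det = 4·(3·7 - (0)²) - (-2)·((-2)·7 - (0)·(0)) + (0)·((-2)·(0) - 3·(0)) = 4·(21) - (-2)·(-14) + (0)·(0) = 56.
  So p(λ) = λ³ - 14λ² + 57λ - 56.
Step 2 — look for an integer root (rational root theorem: any rational root is an integer divisor of 56). Testing λ = 7:
  p(7) = 343 - 686 + 399 - 56 = 0  ✓
  Dividing out (λ - 7): p(λ) = (λ - 7)(λ² - 7λ + 8).
Step 3 — remaining eigenvalues from the quadratic λ² - 7λ + 8 = 0:
  Δ = 7² - 4·8 = 49 - 32 = 17,  λ = (7 ± √17)/2 = (7 ± 4.1231)/2 ≈ 5.5616 or 1.4384.
  Sorted: λ_1 = 7,  λ_2 = 5.5616,  λ_3 = 1.4384  (check: sum = 14 = tr ✓).

Step 4 — unit eigenvector for λ_1 = 7: v spans the null space of (Sigma - λ_1 I), whose rows are
  r_1 = (-3, -2, 0),  r_2 = (-2, -4, 0),  r_3 = (0, 0, 0).
  v is orthogonal to every row, so take v ∝ r_1 × r_2 = ((-2)·(0) - (0)·(-4), (0)·(-2) - (-3)·(0), (-3)·(-4) - (-2)·(-2)) = (0, 0, 8).
  Rescale (divide by 8): u = (0, 0, 1).
  ||u|| = √((0)² + (0)² + (1)²) = √(1) = 1,  v_1 = u/||u|| ≈ (0, 0, 1) (||v_1|| = 1).

λ_1 = 7,  λ_2 = 5.5616,  λ_3 = 1.4384;  v_1 ≈ (0, 0, 1)


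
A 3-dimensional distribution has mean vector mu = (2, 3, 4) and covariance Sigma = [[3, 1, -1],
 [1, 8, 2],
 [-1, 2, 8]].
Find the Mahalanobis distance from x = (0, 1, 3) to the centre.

Step 1 — centre the observation: (x - mu) = (-2, -2, -1).

Step 2 — invert Sigma (cofactor / det for 3×3, or solve directly):
  Sigma^{-1} = [[0.375, -0.0625, 0.0625],
 [-0.0625, 0.1438, -0.0438],
 [0.0625, -0.0438, 0.1438]].

Step 3 — form the quadratic (x - mu)^T · Sigma^{-1} · (x - mu):
  Sigma^{-1} · (x - mu) = (-0.6875, -0.1187, -0.1813).
  (x - mu)^T · [Sigma^{-1} · (x - mu)] = (-2)·(-0.6875) + (-2)·(-0.1187) + (-1)·(-0.1813) = 1.7937.

Step 4 — take square root: d = √(1.7937) ≈ 1.3393.

d(x, mu) = √(1.7937) ≈ 1.3393


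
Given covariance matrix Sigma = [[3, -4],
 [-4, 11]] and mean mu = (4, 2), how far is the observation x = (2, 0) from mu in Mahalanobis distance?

Step 1 — centre the observation: (x - mu) = (-2, -2).

Step 2 — invert Sigma. det(Sigma) = 3·11 - (-4)² = 17.
  Sigma^{-1} = (1/det) · [[d, -b], [-b, a]] = [[0.6471, 0.2353],
 [0.2353, 0.1765]].

Step 3 — form the quadratic (x - mu)^T · Sigma^{-1} · (x - mu):
  Sigma^{-1} · (x - mu) = (-1.7647, -0.8235).
  (x - mu)^T · [Sigma^{-1} · (x - mu)] = (-2)·(-1.7647) + (-2)·(-0.8235) = 5.1765.

Step 4 — take square root: d = √(5.1765) ≈ 2.2752.

d(x, mu) = √(5.1765) ≈ 2.2752


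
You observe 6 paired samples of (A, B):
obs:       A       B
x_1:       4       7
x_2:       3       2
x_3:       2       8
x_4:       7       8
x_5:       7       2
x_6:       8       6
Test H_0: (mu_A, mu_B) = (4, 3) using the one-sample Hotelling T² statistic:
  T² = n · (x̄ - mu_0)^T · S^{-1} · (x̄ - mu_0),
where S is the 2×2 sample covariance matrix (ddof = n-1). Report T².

Step 1 — sample mean vector:
  mean(A) = (4 + 3 + 2 + 7 + 7 + 8) / 6 = 31/6 = 5.1667
  mean(B) = (7 + 2 + 8 + 8 + 2 + 6) / 6 = 33/6 = 5.5
  x̄ = (5.1667, 5.5),  deviation x̄ - mu_0 = (5.1667, 5.5) - (4, 3) = (1.1667, 2.5).

Step 2 — sample covariance matrix, S[i,j] = (1/(n-1)) · Σ_k (x_{k,i} - mean_i) · (x_{k,j} - mean_j), divisor n-1 = 5:
  S[A,A] = ((-1.1667)·(-1.1667) + (-2.1667)·(-2.1667) + (-3.1667)·(-3.1667) + (1.8333)·(1.8333) + (1.8333)·(1.8333) + (2.8333)·(2.8333)) / 5 = 30.8333/5 = 6.1667
  S[A,B] = ((-1.1667)·(1.5) + (-2.1667)·(-3.5) + (-3.1667)·(2.5) + (1.8333)·(2.5) + (1.8333)·(-3.5) + (2.8333)·(0.5)) / 5 = -2.5/5 = -0.5
  S[B,B] = ((1.5)·(1.5) + (-3.5)·(-3.5) + (2.5)·(2.5) + (2.5)·(2.5) + (-3.5)·(-3.5) + (0.5)·(0.5)) / 5 = 39.5/5 = 7.9
  S = [[6.1667, -0.5],
 [-0.5, 7.9]].

Step 3 — invert S. det(S) = 6.1667·7.9 - (-0.5)² = 48.4667.
  S^{-1} = (1/det) · [[d, -b], [-b, a]] = [[0.163, 0.0103],
 [0.0103, 0.1272]].

Step 4 — quadratic form (x̄ - mu_0)^T · S^{-1} · (x̄ - mu_0):
  S^{-1} · (x̄ - mu_0) = (0.216, 0.3301),
  (x̄ - mu_0)^T · [...] = (1.1667)·(0.216) + (2.5)·(0.3301) = 1.0773.

Step 5 — scale by n: T² = 6 · 1.0773 = 6.4635.

T² ≈ 6.4635


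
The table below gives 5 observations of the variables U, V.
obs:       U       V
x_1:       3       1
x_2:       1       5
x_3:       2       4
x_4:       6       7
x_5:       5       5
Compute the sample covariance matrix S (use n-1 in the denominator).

Step 1 — column means:
  mean(U) = (3 + 1 + 2 + 6 + 5) / 5 = 17/5 = 3.4
  mean(V) = (1 + 5 + 4 + 7 + 5) / 5 = 22/5 = 4.4

Step 2 — sample covariance S[i,j] = (1/(n-1)) · Σ_k (x_{k,i} - mean_i) · (x_{k,j} - mean_j), with n-1 = 4.
  S[U,U] = ((-0.4)·(-0.4) + (-2.4)·(-2.4) + (-1.4)·(-1.4) + (2.6)·(2.6) + (1.6)·(1.6)) / 4 = 17.2/4 = 4.3
  S[U,V] = ((-0.4)·(-3.4) + (-2.4)·(0.6) + (-1.4)·(-0.4) + (2.6)·(2.6) + (1.6)·(0.6)) / 4 = 8.2/4 = 2.05
  S[V,V] = ((-3.4)·(-3.4) + (0.6)·(0.6) + (-0.4)·(-0.4) + (2.6)·(2.6) + (0.6)·(0.6)) / 4 = 19.2/4 = 4.8

S is symmetric (S[j,i] = S[i,j]). Assembling:

S = [[4.3, 2.05],
 [2.05, 4.8]]


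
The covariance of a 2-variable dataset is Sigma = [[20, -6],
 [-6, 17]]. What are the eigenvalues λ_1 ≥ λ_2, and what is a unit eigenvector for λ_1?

Step 1 — characteristic polynomial of 2×2 Sigma:
  det(Sigma - λI) = λ² - trace · λ + det = 0.
  trace = 20 + 17 = 37, det = 20·17 - (-6)² = 304.
Step 2 — discriminant:
  Δ = trace² - 4·det = 1369 - 1216 = 153.
Step 3 — eigenvalues:
  λ = (trace ± √Δ)/2 = (37 ± 12.3693)/2,
  λ_1 = 24.6847,  λ_2 = 12.3153.

Step 4 — unit eigenvector for λ_1: solve (Sigma - λ_1 I)v = 0. First row:
  (20 - 24.6847)·v_x + (-6)·v_y = 0, i.e. (-4.6847)·v_x + (-6)·v_y = 0,
  so v ∝ (b, λ_1 - a) = (-6, 4.6847); multiply by -1 so the first entry is positive: u = (6, -4.6847).
  ||u|| = √((6)² + (-4.6847)²) = √(57.946) ≈ 7.6122,
  v_1 = u/||u|| ≈ (0.7882, -0.6154) (||v_1|| = 1).

λ_1 = 24.6847,  λ_2 = 12.3153;  v_1 ≈ (0.7882, -0.6154)


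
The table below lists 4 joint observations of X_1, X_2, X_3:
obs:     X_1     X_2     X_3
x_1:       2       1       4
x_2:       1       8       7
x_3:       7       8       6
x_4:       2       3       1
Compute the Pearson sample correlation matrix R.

Step 1 — column means:
  mean(X_1) = (2 + 1 + 7 + 2) / 4 = 12/4 = 3
  mean(X_2) = (1 + 8 + 8 + 3) / 4 = 20/4 = 5
  mean(X_3) = (4 + 7 + 6 + 1) / 4 = 18/4 = 4.5

Step 2 — sample variances and covariances s[i,j] = (1/(n-1)) · Σ_k (x_{k,i} - mean_i) · (x_{k,j} - mean_j), with n-1 = 3:
  s[X_1,X_1] = ((-1)·(-1) + (-2)·(-2) + (4)·(4) + (-1)·(-1)) / 3 = 22/3 = 7.3333
  s[X_1,X_2] = ((-1)·(-4) + (-2)·(3) + (4)·(3) + (-1)·(-2)) / 3 = 12/3 = 4
  s[X_1,X_3] = ((-1)·(-0.5) + (-2)·(2.5) + (4)·(1.5) + (-1)·(-3.5)) / 3 = 5/3 = 1.6667
  s[X_2,X_2] = ((-4)·(-4) + (3)·(3) + (3)·(3) + (-2)·(-2)) / 3 = 38/3 = 12.6667
  s[X_2,X_3] = ((-4)·(-0.5) + (3)·(2.5) + (3)·(1.5) + (-2)·(-3.5)) / 3 = 21/3 = 7
  s[X_3,X_3] = ((-0.5)·(-0.5) + (2.5)·(2.5) + (1.5)·(1.5) + (-3.5)·(-3.5)) / 3 = 21/3 = 7
  Sample standard deviations s_i = √(s[i,i]):
  s(X_1) = √(7.3333) = 2.708
  s(X_2) = √(12.6667) = 3.559
  s(X_3) = √(7) = 2.6458

Step 3 — r_{ij} = s_{ij} / (s_i · s_j):
  r[X_1,X_1] = 1 (diagonal).
  r[X_1,X_2] = 4 / (2.708 · 3.559) = 4 / 9.6379 = 0.415
  r[X_1,X_3] = 1.6667 / (2.708 · 2.6458) = 1.6667 / 7.1647 = 0.2326
  r[X_2,X_2] = 1 (diagonal).
  r[X_2,X_3] = 7 / (3.559 · 2.6458) = 7 / 9.4163 = 0.7434
  r[X_3,X_3] = 1 (diagonal).

R is symmetric with unit diagonal. Assembling:

R = [[1, 0.415, 0.2326],
 [0.415, 1, 0.7434],
 [0.2326, 0.7434, 1]]


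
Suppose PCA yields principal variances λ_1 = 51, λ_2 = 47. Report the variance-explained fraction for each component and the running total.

Step 1 — total variance = trace(Sigma) = Σ λ_i = 51 + 47 = 98.

Step 2 — fraction explained by component i = λ_i / Σ λ:
  PC1: 51/98 = 0.5204
  PC2: 47/98 = 0.4796

Step 3 — cumulative fraction after k components = (λ_1 + ... + λ_k) / Σ λ:
  k = 1: 51/98 = 0.5204
  k = 2: (51 + 47)/98 = 98/98 = 1

Summary (fraction, with percent):

explained: PC1 0.5204 (52.04%), PC2 0.4796 (47.96%);  cumulative: 0.5204, 1


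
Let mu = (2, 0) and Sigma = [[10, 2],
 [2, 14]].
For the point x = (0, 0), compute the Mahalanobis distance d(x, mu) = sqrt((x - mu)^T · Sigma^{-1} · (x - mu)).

Step 1 — centre the observation: (x - mu) = (-2, 0).

Step 2 — invert Sigma. det(Sigma) = 10·14 - (2)² = 136.
  Sigma^{-1} = (1/det) · [[d, -b], [-b, a]] = [[0.1029, -0.0147],
 [-0.0147, 0.0735]].

Step 3 — form the quadratic (x - mu)^T · Sigma^{-1} · (x - mu):
  Sigma^{-1} · (x - mu) = (-0.2059, 0.0294).
  (x - mu)^T · [Sigma^{-1} · (x - mu)] = (-2)·(-0.2059) + (0)·(0.0294) = 0.4118.

Step 4 — take square root: d = √(0.4118) ≈ 0.6417.

d(x, mu) = √(0.4118) ≈ 0.6417


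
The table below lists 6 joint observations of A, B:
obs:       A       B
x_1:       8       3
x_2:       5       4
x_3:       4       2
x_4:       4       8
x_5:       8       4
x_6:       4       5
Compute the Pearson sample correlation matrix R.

Step 1 — column means:
  mean(A) = (8 + 5 + 4 + 4 + 8 + 4) / 6 = 33/6 = 5.5
  mean(B) = (3 + 4 + 2 + 8 + 4 + 5) / 6 = 26/6 = 4.3333

Step 2 — sample variances and covariances s[i,j] = (1/(n-1)) · Σ_k (x_{k,i} - mean_i) · (x_{k,j} - mean_j), with n-1 = 5:
  s[A,A] = ((2.5)·(2.5) + (-0.5)·(-0.5) + (-1.5)·(-1.5) + (-1.5)·(-1.5) + (2.5)·(2.5) + (-1.5)·(-1.5)) / 5 = 19.5/5 = 3.9
  s[A,B] = ((2.5)·(-1.3333) + (-0.5)·(-0.3333) + (-1.5)·(-2.3333) + (-1.5)·(3.6667) + (2.5)·(-0.3333) + (-1.5)·(0.6667)) / 5 = -7/5 = -1.4
  s[B,B] = ((-1.3333)·(-1.3333) + (-0.3333)·(-0.3333) + (-2.3333)·(-2.3333) + (3.6667)·(3.6667) + (-0.3333)·(-0.3333) + (0.6667)·(0.6667)) / 5 = 21.3333/5 = 4.2667
  Sample standard deviations s_i = √(s[i,i]):
  s(A) = √(3.9) = 1.9748
  s(B) = √(4.2667) = 2.0656

Step 3 — r_{ij} = s_{ij} / (s_i · s_j):
  r[A,A] = 1 (diagonal).
  r[A,B] = -1.4 / (1.9748 · 2.0656) = -1.4 / 4.0792 = -0.3432
  r[B,B] = 1 (diagonal).

R is symmetric with unit diagonal. Assembling:

R = [[1, -0.3432],
 [-0.3432, 1]]


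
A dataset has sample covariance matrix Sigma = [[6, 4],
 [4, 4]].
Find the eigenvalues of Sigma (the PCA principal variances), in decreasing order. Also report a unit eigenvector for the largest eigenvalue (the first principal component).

Step 1 — characteristic polynomial of 2×2 Sigma:
  det(Sigma - λI) = λ² - trace · λ + det = 0.
  trace = 6 + 4 = 10, det = 6·4 - (4)² = 8.
Step 2 — discriminant:
  Δ = trace² - 4·det = 100 - 32 = 68.
Step 3 — eigenvalues:
  λ = (trace ± √Δ)/2 = (10 ± 8.2462)/2,
  λ_1 = 9.1231,  λ_2 = 0.8769.

Step 4 — unit eigenvector for λ_1: solve (Sigma - λ_1 I)v = 0. First row:
  (6 - 9.1231)·v_x + (4)·v_y = 0, i.e. (-3.1231)·v_x + (4)·v_y = 0,
  so v ∝ (b, λ_1 - a) = (4, 3.1231) = u.
  ||u|| = √((4)² + (3.1231)²) = √(25.7538) ≈ 5.0748,
  v_1 = u/||u|| ≈ (0.7882, 0.6154) (||v_1|| = 1).

λ_1 = 9.1231,  λ_2 = 0.8769;  v_1 ≈ (0.7882, 0.6154)


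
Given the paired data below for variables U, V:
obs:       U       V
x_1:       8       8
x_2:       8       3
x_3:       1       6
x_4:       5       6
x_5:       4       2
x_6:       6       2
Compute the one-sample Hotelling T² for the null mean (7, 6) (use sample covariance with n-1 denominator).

Step 1 — sample mean vector:
  mean(U) = (8 + 8 + 1 + 5 + 4 + 6) / 6 = 32/6 = 5.3333
  mean(V) = (8 + 3 + 6 + 6 + 2 + 2) / 6 = 27/6 = 4.5
  x̄ = (5.3333, 4.5),  deviation x̄ - mu_0 = (5.3333, 4.5) - (7, 6) = (-1.6667, -1.5).

Step 2 — sample covariance matrix, S[i,j] = (1/(n-1)) · Σ_k (x_{k,i} - mean_i) · (x_{k,j} - mean_j), divisor n-1 = 5:
  S[U,U] = ((2.6667)·(2.6667) + (2.6667)·(2.6667) + (-4.3333)·(-4.3333) + (-0.3333)·(-0.3333) + (-1.3333)·(-1.3333) + (0.6667)·(0.6667)) / 5 = 35.3333/5 = 7.0667
  S[U,V] = ((2.6667)·(3.5) + (2.6667)·(-1.5) + (-4.3333)·(1.5) + (-0.3333)·(1.5) + (-1.3333)·(-2.5) + (0.6667)·(-2.5)) / 5 = 0/5 = 0
  S[V,V] = ((3.5)·(3.5) + (-1.5)·(-1.5) + (1.5)·(1.5) + (1.5)·(1.5) + (-2.5)·(-2.5) + (-2.5)·(-2.5)) / 5 = 31.5/5 = 6.3
  S = [[7.0667, 0],
 [0, 6.3]].

Step 3 — invert S. det(S) = 7.0667·6.3 - (0)² = 44.52.
  S^{-1} = (1/det) · [[d, -b], [-b, a]] = [[0.1415, 0],
 [0, 0.1587]].

Step 4 — quadratic form (x̄ - mu_0)^T · S^{-1} · (x̄ - mu_0):
  S^{-1} · (x̄ - mu_0) = (-0.2358, -0.2381),
  (x̄ - mu_0)^T · [...] = (-1.6667)·(-0.2358) + (-1.5)·(-0.2381) = 0.7502.

Step 5 — scale by n: T² = 6 · 0.7502 = 4.5013.

T² ≈ 4.5013


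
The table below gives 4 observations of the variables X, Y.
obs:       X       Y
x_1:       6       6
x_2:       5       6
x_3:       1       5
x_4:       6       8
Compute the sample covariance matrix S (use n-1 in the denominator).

Step 1 — column means:
  mean(X) = (6 + 5 + 1 + 6) / 4 = 18/4 = 4.5
  mean(Y) = (6 + 6 + 5 + 8) / 4 = 25/4 = 6.25

Step 2 — sample covariance S[i,j] = (1/(n-1)) · Σ_k (x_{k,i} - mean_i) · (x_{k,j} - mean_j), with n-1 = 3.
  S[X,X] = ((1.5)·(1.5) + (0.5)·(0.5) + (-3.5)·(-3.5) + (1.5)·(1.5)) / 3 = 17/3 = 5.6667
  S[X,Y] = ((1.5)·(-0.25) + (0.5)·(-0.25) + (-3.5)·(-1.25) + (1.5)·(1.75)) / 3 = 6.5/3 = 2.1667
  S[Y,Y] = ((-0.25)·(-0.25) + (-0.25)·(-0.25) + (-1.25)·(-1.25) + (1.75)·(1.75)) / 3 = 4.75/3 = 1.5833

S is symmetric (S[j,i] = S[i,j]). Assembling:

S = [[5.6667, 2.1667],
 [2.1667, 1.5833]]


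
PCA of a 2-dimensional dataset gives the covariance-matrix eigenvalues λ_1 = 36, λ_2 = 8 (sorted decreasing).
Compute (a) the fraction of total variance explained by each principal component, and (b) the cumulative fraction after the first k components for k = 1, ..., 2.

Step 1 — total variance = trace(Sigma) = Σ λ_i = 36 + 8 = 44.

Step 2 — fraction explained by component i = λ_i / Σ λ:
  PC1: 36/44 = 0.8182
  PC2: 8/44 = 0.1818

Step 3 — cumulative fraction after k components = (λ_1 + ... + λ_k) / Σ λ:
  k = 1: 36/44 = 0.8182
  k = 2: (36 + 8)/44 = 44/44 = 1

Summary (fraction, with percent):

explained: PC1 0.8182 (81.82%), PC2 0.1818 (18.18%);  cumulative: 0.8182, 1


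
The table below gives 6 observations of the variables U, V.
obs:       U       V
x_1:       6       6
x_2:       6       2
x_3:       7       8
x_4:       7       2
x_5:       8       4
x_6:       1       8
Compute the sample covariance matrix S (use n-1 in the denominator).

Step 1 — column means:
  mean(U) = (6 + 6 + 7 + 7 + 8 + 1) / 6 = 35/6 = 5.8333
  mean(V) = (6 + 2 + 8 + 2 + 4 + 8) / 6 = 30/6 = 5

Step 2 — sample covariance S[i,j] = (1/(n-1)) · Σ_k (x_{k,i} - mean_i) · (x_{k,j} - mean_j), with n-1 = 5.
  S[U,U] = ((0.1667)·(0.1667) + (0.1667)·(0.1667) + (1.1667)·(1.1667) + (1.1667)·(1.1667) + (2.1667)·(2.1667) + (-4.8333)·(-4.8333)) / 5 = 30.8333/5 = 6.1667
  S[U,V] = ((0.1667)·(1) + (0.1667)·(-3) + (1.1667)·(3) + (1.1667)·(-3) + (2.1667)·(-1) + (-4.8333)·(3)) / 5 = -17/5 = -3.4
  S[V,V] = ((1)·(1) + (-3)·(-3) + (3)·(3) + (-3)·(-3) + (-1)·(-1) + (3)·(3)) / 5 = 38/5 = 7.6

S is symmetric (S[j,i] = S[i,j]). Assembling:

S = [[6.1667, -3.4],
 [-3.4, 7.6]]


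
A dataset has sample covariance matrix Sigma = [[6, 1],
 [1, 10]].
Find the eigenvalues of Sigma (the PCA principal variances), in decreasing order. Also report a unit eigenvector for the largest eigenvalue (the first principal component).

Step 1 — characteristic polynomial of 2×2 Sigma:
  det(Sigma - λI) = λ² - trace · λ + det = 0.
  trace = 6 + 10 = 16, det = 6·10 - (1)² = 59.
Step 2 — discriminant:
  Δ = trace² - 4·det = 256 - 236 = 20.
Step 3 — eigenvalues:
  λ = (trace ± √Δ)/2 = (16 ± 4.4721)/2,
  λ_1 = 10.2361,  λ_2 = 5.7639.

Step 4 — unit eigenvector for λ_1: solve (Sigma - λ_1 I)v = 0. First row:
  (6 - 10.2361)·v_x + (1)·v_y = 0, i.e. (-4.2361)·v_x + (1)·v_y = 0,
  so v ∝ (b, λ_1 - a) = (1, 4.2361) = u.
  ||u|| = √((1)² + (4.2361)²) = √(18.9443) ≈ 4.3525,
  v_1 = u/||u|| ≈ (0.2298, 0.9732) (||v_1|| = 1).

λ_1 = 10.2361,  λ_2 = 5.7639;  v_1 ≈ (0.2298, 0.9732)


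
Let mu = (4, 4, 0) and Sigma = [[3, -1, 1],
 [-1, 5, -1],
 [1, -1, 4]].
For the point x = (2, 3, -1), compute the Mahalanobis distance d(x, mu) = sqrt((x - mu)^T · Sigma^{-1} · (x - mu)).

Step 1 — centre the observation: (x - mu) = (-2, -1, -1).

Step 2 — invert Sigma (cofactor / det for 3×3, or solve directly):
  Sigma^{-1} = [[0.38, 0.06, -0.08],
 [0.06, 0.22, 0.04],
 [-0.08, 0.04, 0.28]].

Step 3 — form the quadratic (x - mu)^T · Sigma^{-1} · (x - mu):
  Sigma^{-1} · (x - mu) = (-0.74, -0.38, -0.16).
  (x - mu)^T · [Sigma^{-1} · (x - mu)] = (-2)·(-0.74) + (-1)·(-0.38) + (-1)·(-0.16) = 2.02.

Step 4 — take square root: d = √(2.02) ≈ 1.4213.

d(x, mu) = √(2.02) ≈ 1.4213


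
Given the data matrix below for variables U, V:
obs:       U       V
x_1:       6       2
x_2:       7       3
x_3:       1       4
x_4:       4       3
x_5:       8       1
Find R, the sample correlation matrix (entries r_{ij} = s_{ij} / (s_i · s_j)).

Step 1 — column means:
  mean(U) = (6 + 7 + 1 + 4 + 8) / 5 = 26/5 = 5.2
  mean(V) = (2 + 3 + 4 + 3 + 1) / 5 = 13/5 = 2.6

Step 2 — sample variances and covariances s[i,j] = (1/(n-1)) · Σ_k (x_{k,i} - mean_i) · (x_{k,j} - mean_j), with n-1 = 4:
  s[U,U] = ((0.8)·(0.8) + (1.8)·(1.8) + (-4.2)·(-4.2) + (-1.2)·(-1.2) + (2.8)·(2.8)) / 4 = 30.8/4 = 7.7
  s[U,V] = ((0.8)·(-0.6) + (1.8)·(0.4) + (-4.2)·(1.4) + (-1.2)·(0.4) + (2.8)·(-1.6)) / 4 = -10.6/4 = -2.65
  s[V,V] = ((-0.6)·(-0.6) + (0.4)·(0.4) + (1.4)·(1.4) + (0.4)·(0.4) + (-1.6)·(-1.6)) / 4 = 5.2/4 = 1.3
  Sample standard deviations s_i = √(s[i,i]):
  s(U) = √(7.7) = 2.7749
  s(V) = √(1.3) = 1.1402

Step 3 — r_{ij} = s_{ij} / (s_i · s_j):
  r[U,U] = 1 (diagonal).
  r[U,V] = -2.65 / (2.7749 · 1.1402) = -2.65 / 3.1639 = -0.8376
  r[V,V] = 1 (diagonal).

R is symmetric with unit diagonal. Assembling:

R = [[1, -0.8376],
 [-0.8376, 1]]


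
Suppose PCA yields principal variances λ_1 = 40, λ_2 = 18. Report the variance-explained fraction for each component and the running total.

Step 1 — total variance = trace(Sigma) = Σ λ_i = 40 + 18 = 58.

Step 2 — fraction explained by component i = λ_i / Σ λ:
  PC1: 40/58 = 0.6897
  PC2: 18/58 = 0.3103

Step 3 — cumulative fraction after k components = (λ_1 + ... + λ_k) / Σ λ:
  k = 1: 40/58 = 0.6897
  k = 2: (40 + 18)/58 = 58/58 = 1

Summary (fraction, with percent):

explained: PC1 0.6897 (68.97%), PC2 0.3103 (31.03%);  cumulative: 0.6897, 1


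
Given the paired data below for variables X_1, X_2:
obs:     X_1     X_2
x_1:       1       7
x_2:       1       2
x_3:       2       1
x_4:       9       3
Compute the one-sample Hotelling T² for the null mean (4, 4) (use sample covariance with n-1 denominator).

Step 1 — sample mean vector:
  mean(X_1) = (1 + 1 + 2 + 9) / 4 = 13/4 = 3.25
  mean(X_2) = (7 + 2 + 1 + 3) / 4 = 13/4 = 3.25
  x̄ = (3.25, 3.25),  deviation x̄ - mu_0 = (3.25, 3.25) - (4, 4) = (-0.75, -0.75).

Step 2 — sample covariance matrix, S[i,j] = (1/(n-1)) · Σ_k (x_{k,i} - mean_i) · (x_{k,j} - mean_j), divisor n-1 = 3:
  S[X_1,X_1] = ((-2.25)·(-2.25) + (-2.25)·(-2.25) + (-1.25)·(-1.25) + (5.75)·(5.75)) / 3 = 44.75/3 = 14.9167
  S[X_1,X_2] = ((-2.25)·(3.75) + (-2.25)·(-1.25) + (-1.25)·(-2.25) + (5.75)·(-0.25)) / 3 = -4.25/3 = -1.4167
  S[X_2,X_2] = ((3.75)·(3.75) + (-1.25)·(-1.25) + (-2.25)·(-2.25) + (-0.25)·(-0.25)) / 3 = 20.75/3 = 6.9167
  S = [[14.9167, -1.4167],
 [-1.4167, 6.9167]].

Step 3 — invert S. det(S) = 14.9167·6.9167 - (-1.4167)² = 101.1667.
  S^{-1} = (1/det) · [[d, -b], [-b, a]] = [[0.0684, 0.014],
 [0.014, 0.1474]].

Step 4 — quadratic form (x̄ - mu_0)^T · S^{-1} · (x̄ - mu_0):
  S^{-1} · (x̄ - mu_0) = (-0.0618, -0.1211),
  (x̄ - mu_0)^T · [...] = (-0.75)·(-0.0618) + (-0.75)·(-0.1211) = 0.1371.

Step 5 — scale by n: T² = 4 · 0.1371 = 0.5486.

T² ≈ 0.5486


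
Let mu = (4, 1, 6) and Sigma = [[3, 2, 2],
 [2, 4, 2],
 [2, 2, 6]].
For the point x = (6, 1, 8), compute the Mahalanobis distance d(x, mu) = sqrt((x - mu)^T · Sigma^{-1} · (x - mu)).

Step 1 — centre the observation: (x - mu) = (2, 0, 2).

Step 2 — invert Sigma (cofactor / det for 3×3, or solve directly):
  Sigma^{-1} = [[0.5556, -0.2222, -0.1111],
 [-0.2222, 0.3889, -0.0556],
 [-0.1111, -0.0556, 0.2222]].

Step 3 — form the quadratic (x - mu)^T · Sigma^{-1} · (x - mu):
  Sigma^{-1} · (x - mu) = (0.8889, -0.5556, 0.2222).
  (x - mu)^T · [Sigma^{-1} · (x - mu)] = (2)·(0.8889) + (0)·(-0.5556) + (2)·(0.2222) = 2.2222.

Step 4 — take square root: d = √(2.2222) ≈ 1.4907.

d(x, mu) = √(2.2222) ≈ 1.4907


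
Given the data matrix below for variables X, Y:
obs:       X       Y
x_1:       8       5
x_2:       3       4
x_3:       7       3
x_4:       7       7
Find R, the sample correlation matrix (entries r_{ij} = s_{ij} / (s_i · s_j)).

Step 1 — column means:
  mean(X) = (8 + 3 + 7 + 7) / 4 = 25/4 = 6.25
  mean(Y) = (5 + 4 + 3 + 7) / 4 = 19/4 = 4.75

Step 2 — sample variances and covariances s[i,j] = (1/(n-1)) · Σ_k (x_{k,i} - mean_i) · (x_{k,j} - mean_j), with n-1 = 3:
  s[X,X] = ((1.75)·(1.75) + (-3.25)·(-3.25) + (0.75)·(0.75) + (0.75)·(0.75)) / 3 = 14.75/3 = 4.9167
  s[X,Y] = ((1.75)·(0.25) + (-3.25)·(-0.75) + (0.75)·(-1.75) + (0.75)·(2.25)) / 3 = 3.25/3 = 1.0833
  s[Y,Y] = ((0.25)·(0.25) + (-0.75)·(-0.75) + (-1.75)·(-1.75) + (2.25)·(2.25)) / 3 = 8.75/3 = 2.9167
  Sample standard deviations s_i = √(s[i,i]):
  s(X) = √(4.9167) = 2.2174
  s(Y) = √(2.9167) = 1.7078

Step 3 — r_{ij} = s_{ij} / (s_i · s_j):
  r[X,X] = 1 (diagonal).
  r[X,Y] = 1.0833 / (2.2174 · 1.7078) = 1.0833 / 3.7869 = 0.2861
  r[Y,Y] = 1 (diagonal).

R is symmetric with unit diagonal. Assembling:

R = [[1, 0.2861],
 [0.2861, 1]]


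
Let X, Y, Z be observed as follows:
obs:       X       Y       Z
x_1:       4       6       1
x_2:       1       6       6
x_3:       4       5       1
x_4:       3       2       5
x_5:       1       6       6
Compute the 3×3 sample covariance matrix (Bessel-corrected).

Step 1 — column means:
  mean(X) = (4 + 1 + 4 + 3 + 1) / 5 = 13/5 = 2.6
  mean(Y) = (6 + 6 + 5 + 2 + 6) / 5 = 25/5 = 5
  mean(Z) = (1 + 6 + 1 + 5 + 6) / 5 = 19/5 = 3.8

Step 2 — sample covariance S[i,j] = (1/(n-1)) · Σ_k (x_{k,i} - mean_i) · (x_{k,j} - mean_j), with n-1 = 4.
  S[X,X] = ((1.4)·(1.4) + (-1.6)·(-1.6) + (1.4)·(1.4) + (0.4)·(0.4) + (-1.6)·(-1.6)) / 4 = 9.2/4 = 2.3
  S[X,Y] = ((1.4)·(1) + (-1.6)·(1) + (1.4)·(0) + (0.4)·(-3) + (-1.6)·(1)) / 4 = -3/4 = -0.75
  S[X,Z] = ((1.4)·(-2.8) + (-1.6)·(2.2) + (1.4)·(-2.8) + (0.4)·(1.2) + (-1.6)·(2.2)) / 4 = -14.4/4 = -3.6
  S[Y,Y] = ((1)·(1) + (1)·(1) + (0)·(0) + (-3)·(-3) + (1)·(1)) / 4 = 12/4 = 3
  S[Y,Z] = ((1)·(-2.8) + (1)·(2.2) + (0)·(-2.8) + (-3)·(1.2) + (1)·(2.2)) / 4 = -2/4 = -0.5
  S[Z,Z] = ((-2.8)·(-2.8) + (2.2)·(2.2) + (-2.8)·(-2.8) + (1.2)·(1.2) + (2.2)·(2.2)) / 4 = 26.8/4 = 6.7

S is symmetric (S[j,i] = S[i,j]). Assembling:

S = [[2.3, -0.75, -3.6],
 [-0.75, 3, -0.5],
 [-3.6, -0.5, 6.7]]


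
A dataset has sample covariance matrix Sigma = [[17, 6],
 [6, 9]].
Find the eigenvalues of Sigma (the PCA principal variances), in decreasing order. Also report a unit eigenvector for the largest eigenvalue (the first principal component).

Step 1 — characteristic polynomial of 2×2 Sigma:
  det(Sigma - λI) = λ² - trace · λ + det = 0.
  trace = 17 + 9 = 26, det = 17·9 - (6)² = 117.
Step 2 — discriminant:
  Δ = trace² - 4·det = 676 - 468 = 208.
Step 3 — eigenvalues:
  λ = (trace ± √Δ)/2 = (26 ± 14.4222)/2,
  λ_1 = 20.2111,  λ_2 = 5.7889.

Step 4 — unit eigenvector for λ_1: solve (Sigma - λ_1 I)v = 0. First row:
  (17 - 20.2111)·v_x + (6)·v_y = 0, i.e. (-3.2111)·v_x + (6)·v_y = 0,
  so v ∝ (b, λ_1 - a) = (6, 3.2111) = u.
  ||u|| = √((6)² + (3.2111)²) = √(46.3112) ≈ 6.8052,
  v_1 = u/||u|| ≈ (0.8817, 0.4719) (||v_1|| = 1).

λ_1 = 20.2111,  λ_2 = 5.7889;  v_1 ≈ (0.8817, 0.4719)


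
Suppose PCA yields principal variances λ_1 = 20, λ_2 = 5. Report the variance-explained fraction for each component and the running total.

Step 1 — total variance = trace(Sigma) = Σ λ_i = 20 + 5 = 25.

Step 2 — fraction explained by component i = λ_i / Σ λ:
  PC1: 20/25 = 0.8
  PC2: 5/25 = 0.2

Step 3 — cumulative fraction after k components = (λ_1 + ... + λ_k) / Σ λ:
  k = 1: 20/25 = 0.8
  k = 2: (20 + 5)/25 = 25/25 = 1

Summary (fraction, with percent):

explained: PC1 0.8 (80%), PC2 0.2 (20%);  cumulative: 0.8, 1


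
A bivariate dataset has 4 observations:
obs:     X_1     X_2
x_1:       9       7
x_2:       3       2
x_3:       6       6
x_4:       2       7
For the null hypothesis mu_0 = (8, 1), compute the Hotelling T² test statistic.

Step 1 — sample mean vector:
  mean(X_1) = (9 + 3 + 6 + 2) / 4 = 20/4 = 5
  mean(X_2) = (7 + 2 + 6 + 7) / 4 = 22/4 = 5.5
  x̄ = (5, 5.5),  deviation x̄ - mu_0 = (5, 5.5) - (8, 1) = (-3, 4.5).

Step 2 — sample covariance matrix, S[i,j] = (1/(n-1)) · Σ_k (x_{k,i} - mean_i) · (x_{k,j} - mean_j), divisor n-1 = 3:
  S[X_1,X_1] = ((4)·(4) + (-2)·(-2) + (1)·(1) + (-3)·(-3)) / 3 = 30/3 = 10
  S[X_1,X_2] = ((4)·(1.5) + (-2)·(-3.5) + (1)·(0.5) + (-3)·(1.5)) / 3 = 9/3 = 3
  S[X_2,X_2] = ((1.5)·(1.5) + (-3.5)·(-3.5) + (0.5)·(0.5) + (1.5)·(1.5)) / 3 = 17/3 = 5.6667
  S = [[10, 3],
 [3, 5.6667]].

Step 3 — invert S. det(S) = 10·5.6667 - (3)² = 47.6667.
  S^{-1} = (1/det) · [[d, -b], [-b, a]] = [[0.1189, -0.0629],
 [-0.0629, 0.2098]].

Step 4 — quadratic form (x̄ - mu_0)^T · S^{-1} · (x̄ - mu_0):
  S^{-1} · (x̄ - mu_0) = (-0.6399, 1.1329),
  (x̄ - mu_0)^T · [...] = (-3)·(-0.6399) + (4.5)·(1.1329) = 7.0175.

Step 5 — scale by n: T² = 4 · 7.0175 = 28.0699.

T² ≈ 28.0699
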